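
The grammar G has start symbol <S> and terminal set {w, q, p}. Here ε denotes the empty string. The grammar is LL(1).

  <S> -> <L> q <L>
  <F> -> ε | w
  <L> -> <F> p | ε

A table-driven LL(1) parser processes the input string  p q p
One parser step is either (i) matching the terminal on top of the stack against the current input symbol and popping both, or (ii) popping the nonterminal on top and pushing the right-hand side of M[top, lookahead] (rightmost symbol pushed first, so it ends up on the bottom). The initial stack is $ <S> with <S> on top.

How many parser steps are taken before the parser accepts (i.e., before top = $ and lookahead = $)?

     Stack          Input    Action
  1  $ <S>          p q p $  expand <S> -> <L> q <L>
  2  $ <L> q <L>    p q p $  expand <L> -> <F> p
  3  $ <L> q p <F>  p q p $  expand <F> -> ε
  4  $ <L> q p      p q p $  match p
  5  $ <L> q        q p $    match q
  6  $ <L>          p $      expand <L> -> <F> p
  7  $ p <F>        p $      expand <F> -> ε
  8  $ p            p $      match p
Accept reached after 8 steps.

8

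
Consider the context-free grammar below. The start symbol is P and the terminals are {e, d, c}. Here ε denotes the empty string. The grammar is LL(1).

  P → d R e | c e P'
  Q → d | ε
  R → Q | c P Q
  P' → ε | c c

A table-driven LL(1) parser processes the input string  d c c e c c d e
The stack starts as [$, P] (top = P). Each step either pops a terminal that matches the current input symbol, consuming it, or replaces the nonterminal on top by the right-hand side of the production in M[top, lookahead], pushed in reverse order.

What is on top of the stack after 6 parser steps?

e

step 1: stack=$ P  input=d c c e c c d e $  — expand P → d R e
step 2: stack=$ e R d  input=d c c e c c d e $  — match d
step 3: stack=$ e R  input=c c e c c d e $  — expand R → c P Q
step 4: stack=$ e Q P c  input=c c e c c d e $  — match c
step 5: stack=$ e Q P  input=c e c c d e $  — expand P → c e P'
step 6: stack=$ e Q P' e c  input=c e c c d e $  — match c
Stack after step 6: $ e Q P' e (top = e).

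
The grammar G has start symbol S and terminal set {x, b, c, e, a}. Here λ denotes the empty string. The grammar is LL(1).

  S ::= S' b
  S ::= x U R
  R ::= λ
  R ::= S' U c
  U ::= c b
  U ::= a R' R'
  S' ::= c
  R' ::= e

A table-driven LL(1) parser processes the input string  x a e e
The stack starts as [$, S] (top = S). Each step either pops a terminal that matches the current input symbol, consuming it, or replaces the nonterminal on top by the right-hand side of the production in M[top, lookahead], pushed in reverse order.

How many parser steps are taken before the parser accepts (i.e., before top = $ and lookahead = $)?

9

     Stack        Input      Action
  1  $ S          x a e e $  expand S ::= x U R
  2  $ R U x      x a e e $  match x
  3  $ R U        a e e $    expand U ::= a R' R'
  4  $ R R' R' a  a e e $    match a
  5  $ R R' R'    e e $      expand R' ::= e
  6  $ R R' e     e e $      match e
  7  $ R R'       e $        expand R' ::= e
  8  $ R e        e $        match e
  9  $ R          $          expand R ::= λ
Accept reached after 9 steps.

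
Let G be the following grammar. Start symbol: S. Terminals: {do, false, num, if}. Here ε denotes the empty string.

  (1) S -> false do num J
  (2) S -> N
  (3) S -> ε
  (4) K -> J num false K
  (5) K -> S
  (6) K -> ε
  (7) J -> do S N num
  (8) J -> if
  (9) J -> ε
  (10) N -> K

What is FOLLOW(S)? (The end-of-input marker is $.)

FIRST(J): from J->do S N num we get {do}; from J->if we get {if}; from J->ε we get {ε}. So FIRST(J) = {ε, do, if}.
FIRST(S): from S->false do num J we get {false}; from S->N we get {ε, do, false, if, num}; from S->ε we get {ε}. So FIRST(S) = {ε, do, false, if, num}.
FIRST(K): from K->J num false K we get {do, if, num}; from K->S we get {ε, do, false, if, num}; from K->ε we get {ε}. So FIRST(K) = {ε, do, false, if, num}.
FIRST(N): from N->K we get {ε, do, false, if, num}. So FIRST(N) = {ε, do, false, if, num}.
FOLLOW(S) includes $ since S is the start symbol.
FOLLOW(S): in K->S, the suffix after S is empty, so FOLLOW(S) ⊇ FOLLOW(K) = {$, do, false, if, num}; in J->do S N num, S is followed by N num with FIRST {do, false, if, num}. Thus FOLLOW(S) = {$, do, false, if, num}.
FOLLOW(J): in S->false do num J, the suffix after J is empty, so FOLLOW(J) ⊇ FOLLOW(S) = {$, do, false, if, num}; in K->J num false K, J is followed by num false K with FIRST {num}. Thus FOLLOW(J) = {$, do, false, if, num}.
FOLLOW(N): in S->N, the suffix after N is empty, so FOLLOW(N) ⊇ FOLLOW(S) = {$, do, false, if, num}; in J->do S N num, N is followed by num with FIRST {num}. Thus FOLLOW(N) = {$, do, false, if, num}.
FOLLOW(K): in K->J num false K, the suffix after K is empty (adds nothing new); in N->K, the suffix after K is empty, so FOLLOW(K) ⊇ FOLLOW(N) = {$, do, false, if, num}. Thus FOLLOW(K) = {$, do, false, if, num}.

{$, do, false, if, num}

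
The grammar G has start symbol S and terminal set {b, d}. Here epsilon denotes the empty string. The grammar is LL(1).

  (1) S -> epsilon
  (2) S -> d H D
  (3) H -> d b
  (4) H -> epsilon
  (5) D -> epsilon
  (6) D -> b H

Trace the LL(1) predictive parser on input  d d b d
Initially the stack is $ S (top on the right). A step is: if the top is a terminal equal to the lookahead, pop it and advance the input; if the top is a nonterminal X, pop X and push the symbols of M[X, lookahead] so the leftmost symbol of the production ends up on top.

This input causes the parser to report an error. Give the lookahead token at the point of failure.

     Stack    Input      Action
  1  $ S      d d b d $  expand S -> d H D
  2  $ D H d  d d b d $  match d
  3  $ D H    d b d $    expand H -> d b
  4  $ D b d  d b d $    match d
  5  $ D b    b d $      match b
  6  $ D      d $        error: M[D, d] is empty

d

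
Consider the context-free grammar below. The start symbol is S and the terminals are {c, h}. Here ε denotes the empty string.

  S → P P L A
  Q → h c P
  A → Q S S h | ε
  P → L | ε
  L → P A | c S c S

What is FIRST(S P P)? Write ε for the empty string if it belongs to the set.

{ε, c, h}

FIRST(Q): from Q→h c P we get {h}. So FIRST(Q) = {h}.
FIRST(A): from A→Q S S h we get {h}; from A→ε we get {ε}. So FIRST(A) = {ε, h}.
FIRST(S): from S→P P L A we get {ε, c, h}. So FIRST(S) = {ε, c, h}.
FIRST(P): from P→L we get {ε, c, h}; from P→ε we get {ε}. So FIRST(P) = {ε, c, h}.
FIRST(L): from L→P A we get {ε, c, h}; from L→c S c S we get {c}. So FIRST(L) = {ε, c, h}.
FIRST(S P P): take FIRST of each symbol in turn, carrying on past any symbol whose FIRST contains ε; result {ε, c, h}.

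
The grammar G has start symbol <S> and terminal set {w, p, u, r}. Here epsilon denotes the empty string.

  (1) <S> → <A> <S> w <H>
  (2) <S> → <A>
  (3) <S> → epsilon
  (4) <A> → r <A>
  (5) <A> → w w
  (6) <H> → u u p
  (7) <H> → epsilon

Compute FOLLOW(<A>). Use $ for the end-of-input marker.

{$, r, w}

FIRST(<A>): from <A>→r <A> we get {r}; from <A>→w w we get {w}. So FIRST(<A>) = {r, w}.
FIRST(<H>): from <H>→u u p we get {u}; from <H>→epsilon we get {epsilon}. So FIRST(<H>) = {epsilon, u}.
FIRST(<S>): from <S>→<A> <S> w <H> we get {r, w}; from <S>→<A> we get {r, w}; from <S>→epsilon we get {epsilon}. So FIRST(<S>) = {epsilon, r, w}.
FOLLOW(<S>) includes $ since <S> is the start symbol.
FOLLOW(<S>): in <S>→<A> <S> w <H>, <S> is followed by w <H> with FIRST {w}. Thus FOLLOW(<S>) = {$, w}.
FOLLOW(<A>): in <S>→<A> <S> w <H>, <A> is followed by <S> w <H> with FIRST {r, w}; in <S>→<A>, the suffix after <A> is empty, so FOLLOW(<A>) ⊇ FOLLOW(<S>) = {$, w}; in <A>→r <A>, the suffix after <A> is empty (adds nothing new). Thus FOLLOW(<A>) = {$, r, w}.
FOLLOW(<H>): in <S>→<A> <S> w <H>, the suffix after <H> is empty, so FOLLOW(<H>) ⊇ FOLLOW(<S>) = {$, w}. Thus FOLLOW(<H>) = {$, w}.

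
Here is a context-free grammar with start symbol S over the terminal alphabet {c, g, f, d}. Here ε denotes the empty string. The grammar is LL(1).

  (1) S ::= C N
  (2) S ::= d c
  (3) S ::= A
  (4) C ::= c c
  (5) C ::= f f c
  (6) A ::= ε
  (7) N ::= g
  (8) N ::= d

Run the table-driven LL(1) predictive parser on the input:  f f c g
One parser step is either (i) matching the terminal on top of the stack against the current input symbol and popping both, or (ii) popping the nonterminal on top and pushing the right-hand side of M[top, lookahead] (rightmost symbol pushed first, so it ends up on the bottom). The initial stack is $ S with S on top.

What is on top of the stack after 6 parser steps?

g

step 1: stack=$ S  input=f f c g $  — expand S ::= C N
step 2: stack=$ N C  input=f f c g $  — expand C ::= f f c
step 3: stack=$ N c f f  input=f f c g $  — match f
step 4: stack=$ N c f  input=f c g $  — match f
step 5: stack=$ N c  input=c g $  — match c
step 6: stack=$ N  input=g $  — expand N ::= g
Stack after step 6: $ g (top = g).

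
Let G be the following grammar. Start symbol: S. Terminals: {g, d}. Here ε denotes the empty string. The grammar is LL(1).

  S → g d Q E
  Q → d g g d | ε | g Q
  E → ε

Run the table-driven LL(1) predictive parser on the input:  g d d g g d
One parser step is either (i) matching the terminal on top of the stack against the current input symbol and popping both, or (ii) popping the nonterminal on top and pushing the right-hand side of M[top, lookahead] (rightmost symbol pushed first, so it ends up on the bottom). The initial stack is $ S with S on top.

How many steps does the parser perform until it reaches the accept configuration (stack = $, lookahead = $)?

     Stack        Input          Action
  1  $ S          g d d g g d $  expand S → g d Q E
  2  $ E Q d g    g d d g g d $  match g
  3  $ E Q d      d d g g d $    match d
  4  $ E Q        d g g d $      expand Q → d g g d
  5  $ E d g g d  d g g d $      match d
  6  $ E d g g    g g d $        match g
  7  $ E d g      g d $          match g
  8  $ E d        d $            match d
  9  $ E          $              expand E → ε
Accept reached after 9 steps.

9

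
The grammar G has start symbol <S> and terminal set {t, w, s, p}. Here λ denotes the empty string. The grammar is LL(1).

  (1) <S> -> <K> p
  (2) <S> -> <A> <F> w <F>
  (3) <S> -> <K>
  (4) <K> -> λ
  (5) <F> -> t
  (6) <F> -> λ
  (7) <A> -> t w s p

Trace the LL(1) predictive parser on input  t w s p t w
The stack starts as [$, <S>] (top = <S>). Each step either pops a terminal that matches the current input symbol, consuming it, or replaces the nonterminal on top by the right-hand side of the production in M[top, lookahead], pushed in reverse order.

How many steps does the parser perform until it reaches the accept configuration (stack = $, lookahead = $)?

10

step 1: stack=$ <S>  input=t w s p t w $  — expand <S> -> <A> <F> w <F>
step 2: stack=$ <F> w <F> <A>  input=t w s p t w $  — expand <A> -> t w s p
step 3: stack=$ <F> w <F> p s w t  input=t w s p t w $  — match t
step 4: stack=$ <F> w <F> p s w  input=w s p t w $  — match w
step 5: stack=$ <F> w <F> p s  input=s p t w $  — match s
step 6: stack=$ <F> w <F> p  input=p t w $  — match p
step 7: stack=$ <F> w <F>  input=t w $  — expand <F> -> t
step 8: stack=$ <F> w t  input=t w $  — match t
step 9: stack=$ <F> w  input=w $  — match w
step 10: stack=$ <F>  input=$  — expand <F> -> λ
Accept reached after 10 steps.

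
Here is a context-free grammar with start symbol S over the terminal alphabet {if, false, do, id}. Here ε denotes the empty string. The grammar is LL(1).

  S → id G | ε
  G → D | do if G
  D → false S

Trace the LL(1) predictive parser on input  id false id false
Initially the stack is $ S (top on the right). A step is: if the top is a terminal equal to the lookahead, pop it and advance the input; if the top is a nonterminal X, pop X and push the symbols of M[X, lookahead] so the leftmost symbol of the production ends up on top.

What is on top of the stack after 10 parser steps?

      Stack      Input                Action
   1  $ S        id false id false $  expand S → id G
   2  $ G id     id false id false $  match id
   3  $ G        false id false $     expand G → D
   4  $ D        false id false $     expand D → false S
   5  $ S false  false id false $     match false
   6  $ S        id false $           expand S → id G
   7  $ G id     id false $           match id
   8  $ G        false $              expand G → D
   9  $ D        false $              expand D → false S
  10  $ S false  false $              match false
Stack after step 10: $ S (top = S).

S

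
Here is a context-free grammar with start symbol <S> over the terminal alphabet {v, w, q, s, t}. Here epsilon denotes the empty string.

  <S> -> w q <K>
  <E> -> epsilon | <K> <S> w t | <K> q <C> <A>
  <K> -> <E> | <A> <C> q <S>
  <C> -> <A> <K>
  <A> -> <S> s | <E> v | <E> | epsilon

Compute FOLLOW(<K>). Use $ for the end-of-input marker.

{$, q, s, v, w}

FIRST(<S>) = {w}
FIRST(<E>) = {epsilon, q, v, w}  (via <K> <S> w t, <K> q <C> <A>)
FIRST(<A>) = {epsilon, q, v, w}  (via <S> s, <E> v, <E>)
FIRST(<K>) = {epsilon, q, v, w}  (via <E>, <A> <C> q <S>)
FIRST(<C>) = {epsilon, q, v, w}  (via <A> <K>)
FOLLOW(<S>) includes $ since <S> is the start symbol.
FOLLOW(<S>): in <E>-><K> <S> w t, <S> is followed by w t with FIRST {w}; in <K>-><A> <C> q <S>, the suffix after <S> is empty, so FOLLOW(<S>) ⊇ FOLLOW(<K>) = {$, q, s, v, w}; in <A>-><S> s, <S> is followed by s with FIRST {s}. Thus FOLLOW(<S>) = {$, q, s, v, w}.
FOLLOW(<E>): in <K>-><E>, the suffix after <E> is empty, so FOLLOW(<E>) ⊇ FOLLOW(<K>) = {$, q, s, v, w}; in <A>-><E> v, <E> is followed by v with FIRST {v}; in <A>-><E>, the suffix after <E> is empty, so FOLLOW(<E>) ⊇ FOLLOW(<A>) = {$, q, s, v, w}. Thus FOLLOW(<E>) = {$, q, s, v, w}.
FOLLOW(<C>): in <E>-><K> q <C> <A>, <C> is followed by <A> with FIRST {epsilon, q, v, w}; in <E>-><K> q <C> <A>, the suffix after <C> is nullable, so FOLLOW(<C>) ⊇ FOLLOW(<E>) = {$, q, s, v, w}; in <K>-><A> <C> q <S>, <C> is followed by q <S> with FIRST {q}. Thus FOLLOW(<C>) = {$, q, s, v, w}.
FOLLOW(<K>): in <S>->w q <K>, the suffix after <K> is empty, so FOLLOW(<K>) ⊇ FOLLOW(<S>) = {$, q, s, v, w}; in <E>-><K> <S> w t, <K> is followed by <S> w t with FIRST {w}; in <E>-><K> q <C> <A>, <K> is followed by q <C> <A> with FIRST {q}; in <C>-><A> <K>, the suffix after <K> is empty, so FOLLOW(<K>) ⊇ FOLLOW(<C>) = {$, q, s, v, w}. Thus FOLLOW(<K>) = {$, q, s, v, w}.
FOLLOW(<A>): in <E>-><K> q <C> <A>, the suffix after <A> is empty, so FOLLOW(<A>) ⊇ FOLLOW(<E>) = {$, q, s, v, w}; in <K>-><A> <C> q <S>, <A> is followed by <C> q <S> with FIRST {q, v, w}; in <C>-><A> <K>, <A> is followed by <K> with FIRST {epsilon, q, v, w}; in <C>-><A> <K>, the suffix after <A> is nullable, so FOLLOW(<A>) ⊇ FOLLOW(<C>) = {$, q, s, v, w}. Thus FOLLOW(<A>) = {$, q, s, v, w}.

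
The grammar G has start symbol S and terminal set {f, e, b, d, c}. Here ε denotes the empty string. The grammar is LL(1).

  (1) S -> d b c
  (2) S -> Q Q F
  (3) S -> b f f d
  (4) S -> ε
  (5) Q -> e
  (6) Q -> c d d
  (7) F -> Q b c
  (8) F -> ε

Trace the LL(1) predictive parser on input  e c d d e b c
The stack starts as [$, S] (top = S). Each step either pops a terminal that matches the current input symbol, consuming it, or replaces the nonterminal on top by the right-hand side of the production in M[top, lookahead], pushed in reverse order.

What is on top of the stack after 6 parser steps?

     Stack      Input            Action
  1  $ S        e c d d e b c $  expand S -> Q Q F
  2  $ F Q Q    e c d d e b c $  expand Q -> e
  3  $ F Q e    e c d d e b c $  match e
  4  $ F Q      c d d e b c $    expand Q -> c d d
  5  $ F d d c  c d d e b c $    match c
  6  $ F d d    d d e b c $      match d
Stack after step 6: $ F d (top = d).

d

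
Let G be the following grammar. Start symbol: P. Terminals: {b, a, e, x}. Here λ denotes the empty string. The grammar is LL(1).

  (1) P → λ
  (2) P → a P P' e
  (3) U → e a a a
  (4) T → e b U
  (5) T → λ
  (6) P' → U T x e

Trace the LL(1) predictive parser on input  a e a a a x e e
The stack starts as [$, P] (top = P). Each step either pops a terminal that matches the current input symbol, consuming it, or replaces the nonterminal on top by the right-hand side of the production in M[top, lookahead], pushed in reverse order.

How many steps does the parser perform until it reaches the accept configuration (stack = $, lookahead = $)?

13

step 1: stack=$ P  input=a e a a a x e e $  — expand P → a P P' e
step 2: stack=$ e P' P a  input=a e a a a x e e $  — match a
step 3: stack=$ e P' P  input=e a a a x e e $  — expand P → λ
step 4: stack=$ e P'  input=e a a a x e e $  — expand P' → U T x e
step 5: stack=$ e e x T U  input=e a a a x e e $  — expand U → e a a a
step 6: stack=$ e e x T a a a e  input=e a a a x e e $  — match e
step 7: stack=$ e e x T a a a  input=a a a x e e $  — match a
step 8: stack=$ e e x T a a  input=a a x e e $  — match a
step 9: stack=$ e e x T a  input=a x e e $  — match a
step 10: stack=$ e e x T  input=x e e $  — expand T → λ
step 11: stack=$ e e x  input=x e e $  — match x
step 12: stack=$ e e  input=e e $  — match e
step 13: stack=$ e  input=e $  — match e
Accept reached after 13 steps.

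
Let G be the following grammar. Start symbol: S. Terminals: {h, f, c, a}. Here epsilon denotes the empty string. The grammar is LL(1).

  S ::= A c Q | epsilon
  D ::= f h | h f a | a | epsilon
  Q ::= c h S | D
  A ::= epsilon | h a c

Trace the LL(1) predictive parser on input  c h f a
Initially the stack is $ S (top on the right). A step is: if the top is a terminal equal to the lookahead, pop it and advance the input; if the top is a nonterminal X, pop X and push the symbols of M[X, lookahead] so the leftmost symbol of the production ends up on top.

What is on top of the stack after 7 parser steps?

a

step 1: stack=$ S  input=c h f a $  — expand S ::= A c Q
step 2: stack=$ Q c A  input=c h f a $  — expand A ::= epsilon
step 3: stack=$ Q c  input=c h f a $  — match c
step 4: stack=$ Q  input=h f a $  — expand Q ::= D
step 5: stack=$ D  input=h f a $  — expand D ::= h f a
step 6: stack=$ a f h  input=h f a $  — match h
step 7: stack=$ a f  input=f a $  — match f
Stack after step 7: $ a (top = a).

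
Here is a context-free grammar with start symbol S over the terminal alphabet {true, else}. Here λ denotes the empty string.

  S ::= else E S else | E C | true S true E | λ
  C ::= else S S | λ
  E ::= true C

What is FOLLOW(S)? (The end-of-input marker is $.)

FIRST(C): from C::=else S S we get {else}; from C::=λ we get {λ}. So FIRST(C) = {λ, else}.
FIRST(E): from E::=true C we get {true}. So FIRST(E) = {true}.
FIRST(S): from S::=else E S else we get {else}; from S::=E C we get {true}; from S::=true S true E we get {true}; from S::=λ we get {λ}. So FIRST(S) = {λ, else, true}.
FOLLOW(S) includes $ since S is the start symbol.
FOLLOW(S): in S::=else E S else, S is followed by else with FIRST {else}; in S::=true S true E, S is followed by true E with FIRST {true}; in C::=else S S (occurrence 1), S is followed by S with FIRST {λ, else, true}; in C::=else S S (occurrence 1), the suffix after S is nullable, so FOLLOW(S) ⊇ FOLLOW(C) = {$, else, true}; in C::=else S S (occurrence 2), the suffix after S is empty, so FOLLOW(S) ⊇ FOLLOW(C) = {$, else, true}. Thus FOLLOW(S) = {$, else, true}.
FOLLOW(E): in S::=else E S else, E is followed by S else with FIRST {else, true}; in S::=E C, E is followed by C with FIRST {λ, else}; in S::=E C, the suffix after E is nullable, so FOLLOW(E) ⊇ FOLLOW(S) = {$, else, true}; in S::=true S true E, the suffix after E is empty, so FOLLOW(E) ⊇ FOLLOW(S) = {$, else, true}. Thus FOLLOW(E) = {$, else, true}.
FOLLOW(C): in S::=E C, the suffix after C is empty, so FOLLOW(C) ⊇ FOLLOW(S) = {$, else, true}; in E::=true C, the suffix after C is empty, so FOLLOW(C) ⊇ FOLLOW(E) = {$, else, true}. Thus FOLLOW(C) = {$, else, true}.

{$, else, true}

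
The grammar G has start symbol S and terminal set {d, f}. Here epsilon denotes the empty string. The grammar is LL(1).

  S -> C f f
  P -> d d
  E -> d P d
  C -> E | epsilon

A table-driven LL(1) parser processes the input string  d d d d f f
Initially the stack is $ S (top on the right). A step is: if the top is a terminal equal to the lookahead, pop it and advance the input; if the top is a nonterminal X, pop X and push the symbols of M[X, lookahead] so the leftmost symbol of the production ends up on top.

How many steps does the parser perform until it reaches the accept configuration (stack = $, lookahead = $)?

      Stack        Input          Action
   1  $ S          d d d d f f $  expand S -> C f f
   2  $ f f C      d d d d f f $  expand C -> E
   3  $ f f E      d d d d f f $  expand E -> d P d
   4  $ f f d P d  d d d d f f $  match d
   5  $ f f d P    d d d f f $    expand P -> d d
   6  $ f f d d d  d d d f f $    match d
   7  $ f f d d    d d f f $      match d
   8  $ f f d      d f f $        match d
   9  $ f f        f f $          match f
  10  $ f          f $            match f
Accept reached after 10 steps.

10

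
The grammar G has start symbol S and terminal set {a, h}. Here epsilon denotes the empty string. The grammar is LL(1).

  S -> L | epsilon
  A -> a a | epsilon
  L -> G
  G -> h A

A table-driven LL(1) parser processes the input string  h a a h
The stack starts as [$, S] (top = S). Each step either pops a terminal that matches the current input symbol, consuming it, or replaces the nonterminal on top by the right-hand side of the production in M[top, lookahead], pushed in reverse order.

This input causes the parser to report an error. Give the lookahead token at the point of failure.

h

     Stack  Input      Action
  1  $ S    h a a h $  expand S -> L
  2  $ L    h a a h $  expand L -> G
  3  $ G    h a a h $  expand G -> h A
  4  $ A h  h a a h $  match h
  5  $ A    a a h $    expand A -> a a
  6  $ a a  a a h $    match a
  7  $ a    a h $      match a
  8  $      h $        error: stack empty but input remains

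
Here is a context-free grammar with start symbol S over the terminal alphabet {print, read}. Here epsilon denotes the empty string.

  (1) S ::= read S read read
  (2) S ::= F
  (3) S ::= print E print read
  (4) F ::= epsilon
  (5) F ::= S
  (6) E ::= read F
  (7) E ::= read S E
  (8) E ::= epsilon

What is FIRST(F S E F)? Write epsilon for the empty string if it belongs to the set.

{epsilon, print, read}

FIRST(E): from E::=read F we get {read}; from E::=read S E we get {read}; from E::=epsilon we get {epsilon}. So FIRST(E) = {epsilon, read}.
FIRST(S): from S::=read S read read we get {read}; from S::=F we get {epsilon, print, read}; from S::=print E print read we get {print}. So FIRST(S) = {epsilon, print, read}.
FIRST(F): from F::=epsilon we get {epsilon}; from F::=S we get {epsilon, print, read}. So FIRST(F) = {epsilon, print, read}.
FIRST(F S E F): take FIRST of each symbol in turn, carrying on past any symbol whose FIRST contains epsilon; result {epsilon, print, read}.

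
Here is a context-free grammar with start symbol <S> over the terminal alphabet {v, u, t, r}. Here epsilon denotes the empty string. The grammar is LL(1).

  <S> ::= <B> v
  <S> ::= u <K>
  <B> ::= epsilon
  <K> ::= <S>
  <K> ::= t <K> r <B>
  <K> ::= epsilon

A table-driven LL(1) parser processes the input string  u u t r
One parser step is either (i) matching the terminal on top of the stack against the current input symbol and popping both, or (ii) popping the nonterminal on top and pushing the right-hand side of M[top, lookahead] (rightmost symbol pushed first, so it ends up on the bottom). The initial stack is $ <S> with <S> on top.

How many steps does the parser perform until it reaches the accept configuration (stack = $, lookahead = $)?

      Stack          Input      Action
   1  $ <S>          u u t r $  expand <S> ::= u <K>
   2  $ <K> u        u u t r $  match u
   3  $ <K>          u t r $    expand <K> ::= <S>
   4  $ <S>          u t r $    expand <S> ::= u <K>
   5  $ <K> u        u t r $    match u
   6  $ <K>          t r $      expand <K> ::= t <K> r <B>
   7  $ <B> r <K> t  t r $      match t
   8  $ <B> r <K>    r $        expand <K> ::= epsilon
   9  $ <B> r        r $        match r
  10  $ <B>          $          expand <B> ::= epsilon
Accept reached after 10 steps.

10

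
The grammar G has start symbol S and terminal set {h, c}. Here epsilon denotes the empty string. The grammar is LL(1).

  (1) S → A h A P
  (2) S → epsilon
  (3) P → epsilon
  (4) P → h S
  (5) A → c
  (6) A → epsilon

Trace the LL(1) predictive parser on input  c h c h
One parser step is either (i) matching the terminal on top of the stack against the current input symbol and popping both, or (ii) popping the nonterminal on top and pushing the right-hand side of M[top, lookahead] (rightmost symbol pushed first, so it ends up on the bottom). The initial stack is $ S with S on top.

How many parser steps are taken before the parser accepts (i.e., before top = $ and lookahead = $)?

9

     Stack      Input      Action
  1  $ S        c h c h $  expand S → A h A P
  2  $ P A h A  c h c h $  expand A → c
  3  $ P A h c  c h c h $  match c
  4  $ P A h    h c h $    match h
  5  $ P A      c h $      expand A → c
  6  $ P c      c h $      match c
  7  $ P        h $        expand P → h S
  8  $ S h      h $        match h
  9  $ S        $          expand S → epsilon
Accept reached after 9 steps.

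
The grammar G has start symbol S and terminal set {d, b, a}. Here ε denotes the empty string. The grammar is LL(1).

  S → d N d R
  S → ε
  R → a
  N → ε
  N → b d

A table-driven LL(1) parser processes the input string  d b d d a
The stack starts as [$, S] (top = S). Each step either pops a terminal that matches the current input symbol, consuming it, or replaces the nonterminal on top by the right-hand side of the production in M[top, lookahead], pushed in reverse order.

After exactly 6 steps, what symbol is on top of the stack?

     Stack      Input        Action
  1  $ S        d b d d a $  expand S → d N d R
  2  $ R d N d  d b d d a $  match d
  3  $ R d N    b d d a $    expand N → b d
  4  $ R d d b  b d d a $    match b
  5  $ R d d    d d a $      match d
  6  $ R d      d a $        match d
Stack after step 6: $ R (top = R).

R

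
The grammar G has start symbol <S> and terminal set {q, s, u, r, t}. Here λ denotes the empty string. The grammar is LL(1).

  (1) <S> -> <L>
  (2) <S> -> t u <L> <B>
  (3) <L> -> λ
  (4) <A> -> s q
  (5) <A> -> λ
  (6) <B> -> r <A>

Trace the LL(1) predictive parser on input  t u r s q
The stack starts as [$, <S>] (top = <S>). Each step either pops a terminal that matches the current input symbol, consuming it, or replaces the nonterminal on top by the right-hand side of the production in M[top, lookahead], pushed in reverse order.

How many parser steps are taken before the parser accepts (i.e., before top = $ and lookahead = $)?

9

step 1: stack=$ <S>  input=t u r s q $  — expand <S> -> t u <L> <B>
step 2: stack=$ <B> <L> u t  input=t u r s q $  — match t
step 3: stack=$ <B> <L> u  input=u r s q $  — match u
step 4: stack=$ <B> <L>  input=r s q $  — expand <L> -> λ
step 5: stack=$ <B>  input=r s q $  — expand <B> -> r <A>
step 6: stack=$ <A> r  input=r s q $  — match r
step 7: stack=$ <A>  input=s q $  — expand <A> -> s q
step 8: stack=$ q s  input=s q $  — match s
step 9: stack=$ q  input=q $  — match q
Accept reached after 9 steps.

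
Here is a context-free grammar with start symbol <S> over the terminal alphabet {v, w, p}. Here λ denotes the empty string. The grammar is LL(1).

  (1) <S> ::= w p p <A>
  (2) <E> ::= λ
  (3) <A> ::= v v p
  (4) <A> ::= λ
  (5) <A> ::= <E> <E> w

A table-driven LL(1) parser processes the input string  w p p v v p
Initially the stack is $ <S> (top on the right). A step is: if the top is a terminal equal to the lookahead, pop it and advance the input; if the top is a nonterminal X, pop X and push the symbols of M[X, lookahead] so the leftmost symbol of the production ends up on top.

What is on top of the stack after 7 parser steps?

step 1: stack=$ <S>  input=w p p v v p $  — expand <S> ::= w p p <A>
step 2: stack=$ <A> p p w  input=w p p v v p $  — match w
step 3: stack=$ <A> p p  input=p p v v p $  — match p
step 4: stack=$ <A> p  input=p v v p $  — match p
step 5: stack=$ <A>  input=v v p $  — expand <A> ::= v v p
step 6: stack=$ p v v  input=v v p $  — match v
step 7: stack=$ p v  input=v p $  — match v
Stack after step 7: $ p (top = p).

p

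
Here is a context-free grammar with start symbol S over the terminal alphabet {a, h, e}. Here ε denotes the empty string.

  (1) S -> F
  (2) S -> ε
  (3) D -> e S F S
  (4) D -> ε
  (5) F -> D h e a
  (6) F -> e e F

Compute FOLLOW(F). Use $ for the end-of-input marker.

FIRST(D) = {ε, e}
FIRST(F) = {e, h}  (via D h e a)
FIRST(S) = {ε, e, h}  (via F)
FOLLOW(S) includes $ since S is the start symbol.
FOLLOW(D): in F->D h e a, D is followed by h e a with FIRST {h}. Thus FOLLOW(D) = {h}.
FOLLOW(S): in D->e S F S (occurrence 1), S is followed by F S with FIRST {e, h}; in D->e S F S (occurrence 2), the suffix after S is empty, so FOLLOW(S) ⊇ FOLLOW(D) = {h}. Thus FOLLOW(S) = {$, e, h}.
FOLLOW(F): in S->F, the suffix after F is empty, so FOLLOW(F) ⊇ FOLLOW(S) = {$, e, h}; in D->e S F S, F is followed by S with FIRST {ε, e, h}; in D->e S F S, the suffix after F is nullable, so FOLLOW(F) ⊇ FOLLOW(D) = {h}; in F->e e F, the suffix after F is empty (adds nothing new). Thus FOLLOW(F) = {$, e, h}.

{$, e, h}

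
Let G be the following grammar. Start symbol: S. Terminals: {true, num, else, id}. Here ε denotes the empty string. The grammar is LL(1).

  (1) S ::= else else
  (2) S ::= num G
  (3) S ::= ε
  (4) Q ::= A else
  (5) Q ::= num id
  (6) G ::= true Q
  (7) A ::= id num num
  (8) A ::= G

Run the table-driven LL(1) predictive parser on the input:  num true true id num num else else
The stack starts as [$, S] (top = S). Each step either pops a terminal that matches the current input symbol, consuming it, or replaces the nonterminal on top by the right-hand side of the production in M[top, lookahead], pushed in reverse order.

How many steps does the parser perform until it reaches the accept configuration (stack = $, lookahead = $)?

15

      Stack                   Input                                 Action
   1  $ S                     num true true id num num else else $  expand S ::= num G
   2  $ G num                 num true true id num num else else $  match num
   3  $ G                     true true id num num else else $      expand G ::= true Q
   4  $ Q true                true true id num num else else $      match true
   5  $ Q                     true id num num else else $           expand Q ::= A else
   6  $ else A                true id num num else else $           expand A ::= G
   7  $ else G                true id num num else else $           expand G ::= true Q
   8  $ else Q true           true id num num else else $           match true
   9  $ else Q                id num num else else $                expand Q ::= A else
  10  $ else else A           id num num else else $                expand A ::= id num num
  11  $ else else num num id  id num num else else $                match id
  12  $ else else num num     num num else else $                   match num
  13  $ else else num         num else else $                       match num
  14  $ else else             else else $                           match else
  15  $ else                  else $                                match else
Accept reached after 15 steps.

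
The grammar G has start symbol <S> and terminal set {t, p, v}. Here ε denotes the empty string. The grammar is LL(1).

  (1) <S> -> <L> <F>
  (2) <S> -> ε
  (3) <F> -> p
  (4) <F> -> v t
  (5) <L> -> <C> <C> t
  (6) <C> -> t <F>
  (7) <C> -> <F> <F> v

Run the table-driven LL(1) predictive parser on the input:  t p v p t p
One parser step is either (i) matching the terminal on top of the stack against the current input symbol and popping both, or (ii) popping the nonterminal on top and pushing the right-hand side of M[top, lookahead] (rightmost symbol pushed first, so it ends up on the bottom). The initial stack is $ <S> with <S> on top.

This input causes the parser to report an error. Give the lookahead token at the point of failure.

step 1: stack=$ <S>  input=t p v p t p $  — expand <S> -> <L> <F>
step 2: stack=$ <F> <L>  input=t p v p t p $  — expand <L> -> <C> <C> t
step 3: stack=$ <F> t <C> <C>  input=t p v p t p $  — expand <C> -> t <F>
step 4: stack=$ <F> t <C> <F> t  input=t p v p t p $  — match t
step 5: stack=$ <F> t <C> <F>  input=p v p t p $  — expand <F> -> p
step 6: stack=$ <F> t <C> p  input=p v p t p $  — match p
step 7: stack=$ <F> t <C>  input=v p t p $  — expand <C> -> <F> <F> v
step 8: stack=$ <F> t v <F> <F>  input=v p t p $  — expand <F> -> v t
step 9: stack=$ <F> t v <F> t v  input=v p t p $  — match v
step 10: stack=$ <F> t v <F> t  input=p t p $  — error: top is terminal t but lookahead is p

p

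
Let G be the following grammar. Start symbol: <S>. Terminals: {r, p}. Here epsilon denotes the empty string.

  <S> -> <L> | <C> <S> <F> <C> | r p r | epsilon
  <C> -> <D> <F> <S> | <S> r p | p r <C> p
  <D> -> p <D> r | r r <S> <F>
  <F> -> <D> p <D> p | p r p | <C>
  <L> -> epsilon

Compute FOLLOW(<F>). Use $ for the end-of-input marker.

FIRST(<D>) = {p, r}
FIRST(<L>) = {epsilon}
FIRST(<S>) = {epsilon, p, r}  (via <L>, <C> <S> <F> <C>)
FIRST(<C>) = {p, r}  (via <D> <F> <S>, <S> r p)
FIRST(<F>) = {p, r}  (via <D> p <D> p, <C>)
FOLLOW(<S>) includes $ since <S> is the start symbol.
FOLLOW(<D>): in <C>-><D> <F> <S>, <D> is followed by <F> <S> with FIRST {p, r}; in <D>->p <D> r, <D> is followed by r with FIRST {r}; in <F>-><D> p <D> p (occurrence 1), <D> is followed by p <D> p with FIRST {p}; in <F>-><D> p <D> p (occurrence 2), <D> is followed by p with FIRST {p}. Thus FOLLOW(<D>) = {p, r}.
FOLLOW(<S>): in <S>-><C> <S> <F> <C>, <S> is followed by <F> <C> with FIRST {p, r}; in <C>-><D> <F> <S>, the suffix after <S> is empty, so FOLLOW(<S>) ⊇ FOLLOW(<C>) = {$, p, r}; in <C>-><S> r p, <S> is followed by r p with FIRST {r}; in <D>->r r <S> <F>, <S> is followed by <F> with FIRST {p, r}. Thus FOLLOW(<S>) = {$, p, r}.
FOLLOW(<L>): in <S>-><L>, the suffix after <L> is empty, so FOLLOW(<L>) ⊇ FOLLOW(<S>) = {$, p, r}. Thus FOLLOW(<L>) = {$, p, r}.
FOLLOW(<C>): in <S>-><C> <S> <F> <C> (occurrence 1), <C> is followed by <S> <F> <C> with FIRST {p, r}; in <S>-><C> <S> <F> <C> (occurrence 2), the suffix after <C> is empty, so FOLLOW(<C>) ⊇ FOLLOW(<S>) = {$, p, r}; in <C>->p r <C> p, <C> is followed by p with FIRST {p}; in <F>-><C>, the suffix after <C> is empty, so FOLLOW(<C>) ⊇ FOLLOW(<F>) = {$, p, r}. Thus FOLLOW(<C>) = {$, p, r}.
FOLLOW(<F>): in <S>-><C> <S> <F> <C>, <F> is followed by <C> with FIRST {p, r}; in <C>-><D> <F> <S>, <F> is followed by <S> with FIRST {epsilon, p, r}; in <C>-><D> <F> <S>, the suffix after <F> is nullable, so FOLLOW(<F>) ⊇ FOLLOW(<C>) = {$, p, r}; in <D>->r r <S> <F>, the suffix after <F> is empty, so FOLLOW(<F>) ⊇ FOLLOW(<D>) = {p, r}. Thus FOLLOW(<F>) = {$, p, r}.

{$, p, r}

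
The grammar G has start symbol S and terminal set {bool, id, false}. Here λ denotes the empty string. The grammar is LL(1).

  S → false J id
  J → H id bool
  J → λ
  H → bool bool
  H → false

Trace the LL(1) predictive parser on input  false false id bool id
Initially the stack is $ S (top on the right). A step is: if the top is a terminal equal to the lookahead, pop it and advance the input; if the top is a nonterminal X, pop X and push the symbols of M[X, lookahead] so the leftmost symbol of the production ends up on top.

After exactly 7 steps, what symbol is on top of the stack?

id

     Stack               Input                     Action
  1  $ S                 false false id bool id $  expand S → false J id
  2  $ id J false        false false id bool id $  match false
  3  $ id J              false id bool id $        expand J → H id bool
  4  $ id bool id H      false id bool id $        expand H → false
  5  $ id bool id false  false id bool id $        match false
  6  $ id bool id        id bool id $              match id
  7  $ id bool           bool id $                 match bool
Stack after step 7: $ id (top = id).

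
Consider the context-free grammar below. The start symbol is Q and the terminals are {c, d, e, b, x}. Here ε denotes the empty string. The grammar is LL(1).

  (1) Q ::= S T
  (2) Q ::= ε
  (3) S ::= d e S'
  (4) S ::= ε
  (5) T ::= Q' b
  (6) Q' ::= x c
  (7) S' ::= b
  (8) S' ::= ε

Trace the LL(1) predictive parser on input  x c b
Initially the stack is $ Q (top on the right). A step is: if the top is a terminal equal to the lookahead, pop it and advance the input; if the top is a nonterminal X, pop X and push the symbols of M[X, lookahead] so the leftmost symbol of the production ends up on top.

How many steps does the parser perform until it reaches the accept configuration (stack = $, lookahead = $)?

     Stack    Input    Action
  1  $ Q      x c b $  expand Q ::= S T
  2  $ T S    x c b $  expand S ::= ε
  3  $ T      x c b $  expand T ::= Q' b
  4  $ b Q'   x c b $  expand Q' ::= x c
  5  $ b c x  x c b $  match x
  6  $ b c    c b $    match c
  7  $ b      b $      match b
Accept reached after 7 steps.

7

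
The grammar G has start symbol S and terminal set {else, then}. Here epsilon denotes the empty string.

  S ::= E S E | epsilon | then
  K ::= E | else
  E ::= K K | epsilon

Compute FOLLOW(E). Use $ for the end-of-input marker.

FIRST(S): from S::=E S E we get {epsilon, else, then}; from S::=epsilon we get {epsilon}; from S::=then we get {then}. So FIRST(S) = {epsilon, else, then}.
FIRST(K): from K::=E we get {epsilon, else}; from K::=else we get {else}. So FIRST(K) = {epsilon, else}.
FIRST(E): from E::=K K we get {epsilon, else}; from E::=epsilon we get {epsilon}. So FIRST(E) = {epsilon, else}.
FOLLOW(S) includes $ since S is the start symbol.
FOLLOW(S): in S::=E S E, S is followed by E with FIRST {epsilon, else}; in S::=E S E, the suffix after S is nullable (adds nothing new). Thus FOLLOW(S) = {$, else}.
FOLLOW(K): in E::=K K (occurrence 1), K is followed by K with FIRST {epsilon, else}; in E::=K K (occurrence 1), the suffix after K is nullable, so FOLLOW(K) ⊇ FOLLOW(E) = {$, else, then}; in E::=K K (occurrence 2), the suffix after K is empty, so FOLLOW(K) ⊇ FOLLOW(E) = {$, else, then}. Thus FOLLOW(K) = {$, else, then}.
FOLLOW(E): in S::=E S E (occurrence 1), E is followed by S E with FIRST {epsilon, else, then}; in S::=E S E (occurrence 1), the suffix after E is nullable, so FOLLOW(E) ⊇ FOLLOW(S) = {$, else}; in S::=E S E (occurrence 2), the suffix after E is empty, so FOLLOW(E) ⊇ FOLLOW(S) = {$, else}; in K::=E, the suffix after E is empty, so FOLLOW(E) ⊇ FOLLOW(K) = {$, else, then}. Thus FOLLOW(E) = {$, else, then}.

{$, else, then}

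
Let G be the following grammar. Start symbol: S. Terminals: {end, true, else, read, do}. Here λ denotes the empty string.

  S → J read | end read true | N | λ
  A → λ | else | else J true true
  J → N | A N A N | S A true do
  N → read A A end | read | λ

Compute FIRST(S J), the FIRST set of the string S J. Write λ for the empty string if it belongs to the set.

{λ, else, end, read, true}

FIRST(A): from A→λ we get {λ}; from A→else we get {else}; from A→else J true true we get {else}. So FIRST(A) = {λ, else}.
FIRST(N): from N→read A A end we get {read}; from N→read we get {read}; from N→λ we get {λ}. So FIRST(N) = {λ, read}.
FIRST(S): from S→J read we get {else, end, read, true}; from S→end read true we get {end}; from S→N we get {λ, read}; from S→λ we get {λ}. So FIRST(S) = {λ, else, end, read, true}.
FIRST(J): from J→N we get {λ, read}; from J→A N A N we get {λ, else, read}; from J→S A true do we get {else, end, read, true}. So FIRST(J) = {λ, else, end, read, true}.
FIRST(S J): take FIRST of each symbol in turn, carrying on past any symbol whose FIRST contains λ; result {λ, else, end, read, true}.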